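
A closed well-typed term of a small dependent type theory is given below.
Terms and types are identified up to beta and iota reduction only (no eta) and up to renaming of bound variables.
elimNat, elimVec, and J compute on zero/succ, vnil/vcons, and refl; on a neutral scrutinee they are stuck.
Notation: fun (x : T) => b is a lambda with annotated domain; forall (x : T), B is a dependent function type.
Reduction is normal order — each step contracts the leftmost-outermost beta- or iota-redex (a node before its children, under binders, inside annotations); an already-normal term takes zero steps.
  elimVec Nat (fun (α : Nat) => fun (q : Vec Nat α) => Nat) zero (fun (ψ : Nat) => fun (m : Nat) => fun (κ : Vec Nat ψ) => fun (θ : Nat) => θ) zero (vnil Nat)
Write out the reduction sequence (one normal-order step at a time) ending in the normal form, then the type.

reduction (normal order):
  elimVec Nat (fun (α : Nat) => fun (q : Vec Nat α) => Nat) zero (fun (ψ : Nat) => fun (m : Nat) => fun (κ : Vec Nat ψ) => fun (θ : Nat) => θ) zero (vnil Nat)
  ~> zero
type:
  Nat


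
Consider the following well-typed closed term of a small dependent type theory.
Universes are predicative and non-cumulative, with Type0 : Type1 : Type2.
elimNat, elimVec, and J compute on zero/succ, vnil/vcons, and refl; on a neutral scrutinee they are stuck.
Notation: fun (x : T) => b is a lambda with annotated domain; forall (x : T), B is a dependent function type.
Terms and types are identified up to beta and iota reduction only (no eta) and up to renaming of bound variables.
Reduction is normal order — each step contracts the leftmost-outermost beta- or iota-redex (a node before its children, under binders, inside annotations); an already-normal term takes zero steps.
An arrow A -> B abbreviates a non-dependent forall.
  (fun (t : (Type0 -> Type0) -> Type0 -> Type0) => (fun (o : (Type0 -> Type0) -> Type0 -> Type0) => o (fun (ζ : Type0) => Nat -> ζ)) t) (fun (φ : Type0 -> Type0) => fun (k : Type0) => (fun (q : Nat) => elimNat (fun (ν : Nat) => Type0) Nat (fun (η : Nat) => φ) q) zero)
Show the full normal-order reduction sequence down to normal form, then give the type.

normal-order reduction:
  (fun (t : (Type0 -> Type0) -> Type0 -> Type0) => (fun (o : (Type0 -> Type0) -> Type0 -> Type0) => o (fun (ζ : Type0) => Nat -> ζ)) t) (fun (φ : Type0 -> Type0) => fun (k : Type0) => (fun (q : Nat) => elimNat (fun (ν : Nat) => Type0) Nat (fun (η : Nat) => φ) q) zero)
  ~> (fun (t : (Type0 -> Type0) -> Type0 -> Type0) => t (fun (o : Type0) => Nat -> o)) (fun (ζ : Type0 -> Type0) => fun (φ : Type0) => (fun (k : Nat) => elimNat (fun (q : Nat) => Type0) Nat (fun (ν : Nat) => ζ) k) zero)
  ~> (fun (t : Type0 -> Type0) => fun (o : Type0) => (fun (ζ : Nat) => elimNat (fun (φ : Nat) => Type0) Nat (fun (k : Nat) => t) ζ) zero) (fun (q : Type0) => Nat -> q)
  ~> fun (t : Type0) => (fun (o : Nat) => elimNat (fun (ζ : Nat) => Type0) Nat (fun (φ : Nat) => fun (k : Type0) => Nat -> k) o) zero
  ~> fun (t : Type0) => elimNat (fun (o : Nat) => Type0) Nat (fun (ζ : Nat) => fun (φ : Type0) => Nat -> φ) zero
  ~> fun (t : Type0) => Nat
the term's type:
  Type0 -> Type0


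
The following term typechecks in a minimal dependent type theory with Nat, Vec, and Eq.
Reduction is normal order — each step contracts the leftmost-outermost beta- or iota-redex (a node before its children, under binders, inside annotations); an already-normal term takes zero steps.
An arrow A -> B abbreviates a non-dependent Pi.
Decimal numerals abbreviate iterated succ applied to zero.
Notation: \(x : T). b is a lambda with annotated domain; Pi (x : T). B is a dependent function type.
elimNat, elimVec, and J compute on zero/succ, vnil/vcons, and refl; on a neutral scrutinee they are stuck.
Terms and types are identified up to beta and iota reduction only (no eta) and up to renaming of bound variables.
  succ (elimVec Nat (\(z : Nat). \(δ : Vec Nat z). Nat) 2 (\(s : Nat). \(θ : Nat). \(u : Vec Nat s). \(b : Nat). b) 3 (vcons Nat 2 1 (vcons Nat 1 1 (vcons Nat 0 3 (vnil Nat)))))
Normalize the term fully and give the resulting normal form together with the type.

normal form:
  3
type:
  Nat
observation: reduction starts at an elimVec iota-redex, and 16 normal-order steps reach the normal form.


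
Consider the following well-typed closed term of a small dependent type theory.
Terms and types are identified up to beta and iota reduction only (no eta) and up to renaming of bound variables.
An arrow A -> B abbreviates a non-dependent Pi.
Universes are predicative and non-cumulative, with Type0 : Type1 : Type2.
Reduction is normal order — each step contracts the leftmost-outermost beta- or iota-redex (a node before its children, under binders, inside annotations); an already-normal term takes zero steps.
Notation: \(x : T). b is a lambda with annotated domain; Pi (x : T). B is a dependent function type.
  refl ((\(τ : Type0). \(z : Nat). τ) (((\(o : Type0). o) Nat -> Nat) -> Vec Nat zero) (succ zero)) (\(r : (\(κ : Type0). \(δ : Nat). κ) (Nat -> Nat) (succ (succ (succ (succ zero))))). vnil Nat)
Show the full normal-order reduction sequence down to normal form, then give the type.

normal-order reduction sequence:
  refl ((\(τ : Type0). \(z : Nat). τ) (((\(o : Type0). o) Nat -> Nat) -> Vec Nat zero) (succ zero)) (\(r : (\(κ : Type0). \(δ : Nat). κ) (Nat -> Nat) (succ (succ (succ (succ zero))))). vnil Nat)
  ~> refl ((\(τ : Nat). ((\(z : Type0). z) Nat -> Nat) -> Vec Nat zero) (succ zero)) (\(o : (\(r : Type0). \(κ : Nat). r) (Nat -> Nat) (succ (succ (succ (succ zero))))). vnil Nat)
  ~> refl (((\(τ : Type0). τ) Nat -> Nat) -> Vec Nat zero) (\(z : (\(o : Type0). \(r : Nat). o) (Nat -> Nat) (succ (succ (succ (succ zero))))). vnil Nat)
  ~> refl ((Nat -> Nat) -> Vec Nat zero) (\(τ : (\(z : Type0). \(o : Nat). z) (Nat -> Nat) (succ (succ (succ (succ zero))))). vnil Nat)
  ~> refl ((Nat -> Nat) -> Vec Nat zero) (\(τ : (\(z : Nat). Nat -> Nat) (succ (succ (succ (succ zero))))). vnil Nat)
  ~> refl ((Nat -> Nat) -> Vec Nat zero) (\(τ : Nat -> Nat). vnil Nat)
inferred type:
  Eq ((Nat -> Nat) -> Vec Nat zero) (\(τ : Nat -> Nat). vnil Nat) (\(z : Nat -> Nat). vnil Nat)


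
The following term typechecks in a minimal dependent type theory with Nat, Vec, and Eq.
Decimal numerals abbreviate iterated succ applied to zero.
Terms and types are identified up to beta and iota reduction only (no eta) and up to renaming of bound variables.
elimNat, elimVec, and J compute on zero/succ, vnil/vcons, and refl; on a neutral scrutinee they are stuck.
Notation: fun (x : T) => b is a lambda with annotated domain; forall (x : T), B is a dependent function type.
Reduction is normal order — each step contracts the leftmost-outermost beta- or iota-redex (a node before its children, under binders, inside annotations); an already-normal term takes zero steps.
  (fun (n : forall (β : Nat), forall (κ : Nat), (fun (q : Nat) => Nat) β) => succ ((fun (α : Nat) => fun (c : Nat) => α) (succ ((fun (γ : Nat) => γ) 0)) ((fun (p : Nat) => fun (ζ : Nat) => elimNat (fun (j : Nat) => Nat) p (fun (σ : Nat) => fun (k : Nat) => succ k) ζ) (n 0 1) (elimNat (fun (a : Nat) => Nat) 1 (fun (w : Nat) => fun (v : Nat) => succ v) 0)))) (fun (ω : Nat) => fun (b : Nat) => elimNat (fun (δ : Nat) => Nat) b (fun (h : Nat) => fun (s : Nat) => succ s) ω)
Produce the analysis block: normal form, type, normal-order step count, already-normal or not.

normal form:
  2
the term's type:
  Nat
reduction steps (normal order): 4
term was already normal: no
first contracted redex: a beta-redex


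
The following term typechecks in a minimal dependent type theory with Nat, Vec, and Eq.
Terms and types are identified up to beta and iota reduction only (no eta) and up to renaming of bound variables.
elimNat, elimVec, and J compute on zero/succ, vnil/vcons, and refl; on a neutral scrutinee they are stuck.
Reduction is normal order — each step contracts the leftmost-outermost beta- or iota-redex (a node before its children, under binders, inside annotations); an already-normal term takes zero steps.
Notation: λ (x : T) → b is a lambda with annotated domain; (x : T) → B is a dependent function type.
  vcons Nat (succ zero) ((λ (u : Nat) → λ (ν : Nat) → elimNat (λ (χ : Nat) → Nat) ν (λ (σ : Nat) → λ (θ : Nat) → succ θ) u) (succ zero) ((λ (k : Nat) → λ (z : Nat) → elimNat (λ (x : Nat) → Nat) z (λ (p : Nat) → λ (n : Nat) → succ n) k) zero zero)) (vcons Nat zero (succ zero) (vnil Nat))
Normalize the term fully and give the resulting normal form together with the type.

resulting normal form:
  vcons Nat (succ zero) (succ zero) (vcons Nat zero (succ zero) (vnil Nat))
type:
  Vec Nat (succ (succ zero))
observation: reduction starts at a beta-redex, and 9 normal-order steps reach the normal form.


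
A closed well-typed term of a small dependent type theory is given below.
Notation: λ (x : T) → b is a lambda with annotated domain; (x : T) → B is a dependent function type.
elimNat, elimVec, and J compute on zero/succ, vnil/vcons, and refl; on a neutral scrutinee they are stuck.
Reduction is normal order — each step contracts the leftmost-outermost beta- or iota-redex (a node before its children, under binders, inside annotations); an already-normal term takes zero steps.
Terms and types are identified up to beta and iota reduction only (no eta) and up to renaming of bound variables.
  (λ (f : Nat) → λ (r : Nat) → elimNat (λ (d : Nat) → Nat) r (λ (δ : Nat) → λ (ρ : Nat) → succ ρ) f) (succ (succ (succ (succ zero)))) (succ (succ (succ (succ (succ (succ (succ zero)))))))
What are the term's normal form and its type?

reduced normal form:
  succ (succ (succ (succ (succ (succ (succ (succ (succ (succ (succ zero))))))))))
type:
  Nat


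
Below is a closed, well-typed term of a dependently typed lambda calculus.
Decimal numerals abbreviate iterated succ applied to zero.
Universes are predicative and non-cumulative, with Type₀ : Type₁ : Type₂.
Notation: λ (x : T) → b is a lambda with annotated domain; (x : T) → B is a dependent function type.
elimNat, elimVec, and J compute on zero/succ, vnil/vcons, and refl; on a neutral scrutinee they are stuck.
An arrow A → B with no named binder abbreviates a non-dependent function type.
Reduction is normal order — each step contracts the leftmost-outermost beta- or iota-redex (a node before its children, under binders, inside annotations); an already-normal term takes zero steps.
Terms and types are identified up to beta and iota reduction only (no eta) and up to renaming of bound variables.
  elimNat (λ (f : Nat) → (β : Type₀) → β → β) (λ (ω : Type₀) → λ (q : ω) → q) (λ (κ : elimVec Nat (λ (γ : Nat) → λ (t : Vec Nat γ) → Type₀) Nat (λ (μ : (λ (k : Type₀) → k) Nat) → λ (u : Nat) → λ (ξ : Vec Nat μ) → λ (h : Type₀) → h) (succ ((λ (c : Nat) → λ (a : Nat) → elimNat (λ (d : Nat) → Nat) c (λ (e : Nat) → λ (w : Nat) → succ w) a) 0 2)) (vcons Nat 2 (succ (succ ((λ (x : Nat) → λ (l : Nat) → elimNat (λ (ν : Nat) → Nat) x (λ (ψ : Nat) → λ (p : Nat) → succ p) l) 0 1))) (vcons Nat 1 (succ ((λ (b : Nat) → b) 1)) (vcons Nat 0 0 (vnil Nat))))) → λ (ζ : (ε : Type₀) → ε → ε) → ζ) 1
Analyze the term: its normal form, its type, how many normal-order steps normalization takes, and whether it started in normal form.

resulting normal form:
  λ (f : Type₀) → λ (β : f) → β
the term's type:
  (f : Type₀) → f → f
steps to reach normal form (normal order): 4
already normal: no
first contracted redex: an elimNat iota-redex


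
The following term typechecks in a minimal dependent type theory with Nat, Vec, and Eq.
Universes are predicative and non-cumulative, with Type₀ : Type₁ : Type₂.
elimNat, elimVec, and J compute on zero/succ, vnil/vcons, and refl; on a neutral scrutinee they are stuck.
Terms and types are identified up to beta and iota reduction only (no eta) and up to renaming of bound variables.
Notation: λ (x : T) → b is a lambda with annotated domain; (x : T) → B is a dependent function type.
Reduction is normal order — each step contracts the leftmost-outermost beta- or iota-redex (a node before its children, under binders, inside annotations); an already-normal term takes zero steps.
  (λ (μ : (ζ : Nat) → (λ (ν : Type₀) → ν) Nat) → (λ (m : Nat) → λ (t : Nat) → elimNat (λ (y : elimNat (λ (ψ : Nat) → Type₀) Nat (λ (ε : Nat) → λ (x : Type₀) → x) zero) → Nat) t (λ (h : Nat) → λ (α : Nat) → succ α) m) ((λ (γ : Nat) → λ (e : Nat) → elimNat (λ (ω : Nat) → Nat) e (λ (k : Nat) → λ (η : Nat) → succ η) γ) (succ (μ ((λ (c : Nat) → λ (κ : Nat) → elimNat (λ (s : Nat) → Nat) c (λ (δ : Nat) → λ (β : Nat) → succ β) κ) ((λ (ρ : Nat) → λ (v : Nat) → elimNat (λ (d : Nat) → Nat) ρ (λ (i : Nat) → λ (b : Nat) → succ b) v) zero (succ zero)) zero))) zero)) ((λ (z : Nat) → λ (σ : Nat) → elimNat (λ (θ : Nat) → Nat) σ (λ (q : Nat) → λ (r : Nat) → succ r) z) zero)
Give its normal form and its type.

reduced normal form:
  λ (μ : Nat) → succ (succ μ)
type:
  (μ : Nat) → Nat
observation: the leftmost-outermost redex is a beta-redex, and normalization takes 31 steps.


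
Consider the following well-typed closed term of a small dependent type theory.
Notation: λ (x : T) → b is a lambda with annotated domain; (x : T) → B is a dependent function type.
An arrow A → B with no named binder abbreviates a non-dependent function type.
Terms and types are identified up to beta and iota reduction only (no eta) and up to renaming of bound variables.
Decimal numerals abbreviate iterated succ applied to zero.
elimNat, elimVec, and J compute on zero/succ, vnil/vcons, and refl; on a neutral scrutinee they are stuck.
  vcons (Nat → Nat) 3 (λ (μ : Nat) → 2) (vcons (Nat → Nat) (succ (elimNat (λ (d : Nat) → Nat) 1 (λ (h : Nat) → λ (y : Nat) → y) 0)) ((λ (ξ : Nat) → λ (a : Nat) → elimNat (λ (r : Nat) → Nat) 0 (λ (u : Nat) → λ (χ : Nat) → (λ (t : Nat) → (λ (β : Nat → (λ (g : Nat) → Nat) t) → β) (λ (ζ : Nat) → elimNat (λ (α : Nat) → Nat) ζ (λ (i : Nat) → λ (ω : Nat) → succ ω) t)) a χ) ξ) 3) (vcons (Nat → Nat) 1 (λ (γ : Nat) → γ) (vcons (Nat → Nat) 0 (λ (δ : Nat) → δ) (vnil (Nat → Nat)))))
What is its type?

type:
  Vec (Nat → Nat) 4


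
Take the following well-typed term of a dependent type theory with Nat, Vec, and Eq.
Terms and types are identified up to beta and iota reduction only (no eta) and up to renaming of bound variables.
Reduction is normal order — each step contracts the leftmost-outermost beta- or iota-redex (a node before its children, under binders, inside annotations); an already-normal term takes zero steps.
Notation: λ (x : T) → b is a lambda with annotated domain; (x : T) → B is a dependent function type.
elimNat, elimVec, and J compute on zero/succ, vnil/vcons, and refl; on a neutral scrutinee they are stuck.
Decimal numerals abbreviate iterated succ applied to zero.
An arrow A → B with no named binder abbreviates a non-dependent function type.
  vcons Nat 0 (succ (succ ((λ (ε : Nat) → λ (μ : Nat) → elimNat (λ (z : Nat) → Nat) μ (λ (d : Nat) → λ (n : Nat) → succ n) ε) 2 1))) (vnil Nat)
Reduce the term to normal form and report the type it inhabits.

resulting normal form:
  vcons Nat 0 5 (vnil Nat)
the term's type:
  Vec Nat 1
observation: 9 normal-order steps normalize the term, beginning with a beta-redex.


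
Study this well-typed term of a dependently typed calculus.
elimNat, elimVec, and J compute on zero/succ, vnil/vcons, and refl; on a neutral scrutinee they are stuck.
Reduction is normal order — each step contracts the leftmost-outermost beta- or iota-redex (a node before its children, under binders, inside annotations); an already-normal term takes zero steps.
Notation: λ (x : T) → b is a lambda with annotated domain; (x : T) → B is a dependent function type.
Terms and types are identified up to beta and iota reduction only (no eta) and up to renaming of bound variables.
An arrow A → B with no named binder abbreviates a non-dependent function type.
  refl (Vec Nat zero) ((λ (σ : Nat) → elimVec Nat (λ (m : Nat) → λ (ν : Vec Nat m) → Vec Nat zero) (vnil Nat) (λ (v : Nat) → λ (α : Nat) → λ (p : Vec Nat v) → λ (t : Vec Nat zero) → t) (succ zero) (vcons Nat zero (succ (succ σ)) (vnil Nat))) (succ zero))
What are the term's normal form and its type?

reduced normal form:
  refl (Vec Nat zero) (vnil Nat)
inferred type:
  Eq (Vec Nat zero) (vnil Nat) (vnil Nat)


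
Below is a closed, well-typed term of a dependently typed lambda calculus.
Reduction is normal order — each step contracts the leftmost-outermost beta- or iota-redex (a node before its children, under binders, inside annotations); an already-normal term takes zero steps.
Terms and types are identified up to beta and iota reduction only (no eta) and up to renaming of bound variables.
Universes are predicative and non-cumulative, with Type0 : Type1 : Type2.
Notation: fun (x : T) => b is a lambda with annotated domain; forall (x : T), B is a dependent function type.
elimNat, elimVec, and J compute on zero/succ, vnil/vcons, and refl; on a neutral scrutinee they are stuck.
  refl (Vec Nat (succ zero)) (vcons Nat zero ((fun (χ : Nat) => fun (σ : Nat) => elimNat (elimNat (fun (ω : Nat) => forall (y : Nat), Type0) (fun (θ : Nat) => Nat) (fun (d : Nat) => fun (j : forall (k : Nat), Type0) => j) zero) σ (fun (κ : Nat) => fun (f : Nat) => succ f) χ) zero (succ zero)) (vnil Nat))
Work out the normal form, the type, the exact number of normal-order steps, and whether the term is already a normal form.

reduced normal form:
  refl (Vec Nat (succ zero)) (vcons Nat zero (succ zero) (vnil Nat))
type:
  Eq (Vec Nat (succ zero)) (vcons Nat zero (succ zero) (vnil Nat)) (vcons Nat zero (succ zero) (vnil Nat))
reduction steps (normal order): 3
started in normal form: no
first redex: a beta-redex


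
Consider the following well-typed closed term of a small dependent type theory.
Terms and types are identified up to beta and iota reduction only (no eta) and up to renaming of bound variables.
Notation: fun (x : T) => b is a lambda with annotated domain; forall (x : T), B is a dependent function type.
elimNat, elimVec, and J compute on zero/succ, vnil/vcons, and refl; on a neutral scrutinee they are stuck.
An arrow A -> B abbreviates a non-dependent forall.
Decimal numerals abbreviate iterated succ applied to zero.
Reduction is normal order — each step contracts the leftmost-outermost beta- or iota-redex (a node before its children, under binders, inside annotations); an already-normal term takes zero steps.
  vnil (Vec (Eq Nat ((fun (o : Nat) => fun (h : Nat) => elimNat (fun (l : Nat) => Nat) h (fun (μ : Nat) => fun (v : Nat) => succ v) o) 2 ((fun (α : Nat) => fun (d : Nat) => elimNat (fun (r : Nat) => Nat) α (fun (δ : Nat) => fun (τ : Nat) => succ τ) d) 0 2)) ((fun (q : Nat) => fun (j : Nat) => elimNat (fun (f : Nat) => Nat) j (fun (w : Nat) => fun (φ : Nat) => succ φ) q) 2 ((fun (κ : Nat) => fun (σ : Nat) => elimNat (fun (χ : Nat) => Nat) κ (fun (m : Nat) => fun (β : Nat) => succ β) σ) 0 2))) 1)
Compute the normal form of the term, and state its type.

reduced normal form:
  vnil (Vec (Eq Nat 4 4) 1)
type:
  Vec (Vec (Eq Nat 4 4) 1) 0
observation: the first redex contracted is a beta-redex; the normal form is reached in 36 normal-order steps.


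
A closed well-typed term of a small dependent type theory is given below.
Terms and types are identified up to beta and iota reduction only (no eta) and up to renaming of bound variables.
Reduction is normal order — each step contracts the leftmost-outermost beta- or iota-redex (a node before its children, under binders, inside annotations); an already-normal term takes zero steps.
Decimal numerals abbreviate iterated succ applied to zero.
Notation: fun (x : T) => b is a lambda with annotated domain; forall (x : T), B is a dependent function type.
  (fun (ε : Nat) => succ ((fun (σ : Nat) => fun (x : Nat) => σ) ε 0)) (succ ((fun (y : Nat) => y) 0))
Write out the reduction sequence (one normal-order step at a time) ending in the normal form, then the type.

reduction (normal order):
  (fun (ε : Nat) => succ ((fun (σ : Nat) => fun (x : Nat) => σ) ε 0)) (succ ((fun (y : Nat) => y) 0))
  ~> succ ((fun (ε : Nat) => fun (σ : Nat) => ε) (succ ((fun (x : Nat) => x) 0)) 0)
  ~> succ ((fun (ε : Nat) => succ ((fun (σ : Nat) => σ) 0)) 0)
  ~> succ (succ ((fun (ε : Nat) => ε) 0))
  ~> 2
the term's type:
  Nat


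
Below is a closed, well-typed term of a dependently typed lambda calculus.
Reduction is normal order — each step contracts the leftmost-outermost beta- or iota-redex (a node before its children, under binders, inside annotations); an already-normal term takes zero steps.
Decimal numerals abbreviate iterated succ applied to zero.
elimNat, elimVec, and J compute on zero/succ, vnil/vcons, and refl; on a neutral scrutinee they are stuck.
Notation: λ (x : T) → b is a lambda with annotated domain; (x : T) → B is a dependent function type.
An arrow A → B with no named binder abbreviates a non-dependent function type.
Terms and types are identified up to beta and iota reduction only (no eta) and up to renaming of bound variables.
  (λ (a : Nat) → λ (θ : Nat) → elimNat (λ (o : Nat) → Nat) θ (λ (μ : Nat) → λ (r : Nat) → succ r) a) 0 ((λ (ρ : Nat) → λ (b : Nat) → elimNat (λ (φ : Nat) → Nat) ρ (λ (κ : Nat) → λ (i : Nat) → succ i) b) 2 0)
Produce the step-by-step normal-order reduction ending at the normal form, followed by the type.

normal-order reduction sequence:
  (λ (a : Nat) → λ (θ : Nat) → elimNat (λ (o : Nat) → Nat) θ (λ (μ : Nat) → λ (r : Nat) → succ r) a) 0 ((λ (ρ : Nat) → λ (b : Nat) → elimNat (λ (φ : Nat) → Nat) ρ (λ (κ : Nat) → λ (i : Nat) → succ i) b) 2 0)
  ~> (λ (a : Nat) → elimNat (λ (θ : Nat) → Nat) a (λ (o : Nat) → λ (μ : Nat) → succ μ) 0) ((λ (r : Nat) → λ (ρ : Nat) → elimNat (λ (b : Nat) → Nat) r (λ (φ : Nat) → λ (κ : Nat) → succ κ) ρ) 2 0)
  ~> elimNat (λ (a : Nat) → Nat) ((λ (θ : Nat) → λ (o : Nat) → elimNat (λ (μ : Nat) → Nat) θ (λ (r : Nat) → λ (ρ : Nat) → succ ρ) o) 2 0) (λ (b : Nat) → λ (φ : Nat) → succ φ) 0
  ~> (λ (a : Nat) → λ (θ : Nat) → elimNat (λ (o : Nat) → Nat) a (λ (μ : Nat) → λ (r : Nat) → succ r) θ) 2 0
  ~> (λ (a : Nat) → elimNat (λ (θ : Nat) → Nat) 2 (λ (o : Nat) → λ (μ : Nat) → succ μ) a) 0
  ~> elimNat (λ (a : Nat) → Nat) 2 (λ (θ : Nat) → λ (o : Nat) → succ o) 0
  ~> 2
inferred type:
  Nat


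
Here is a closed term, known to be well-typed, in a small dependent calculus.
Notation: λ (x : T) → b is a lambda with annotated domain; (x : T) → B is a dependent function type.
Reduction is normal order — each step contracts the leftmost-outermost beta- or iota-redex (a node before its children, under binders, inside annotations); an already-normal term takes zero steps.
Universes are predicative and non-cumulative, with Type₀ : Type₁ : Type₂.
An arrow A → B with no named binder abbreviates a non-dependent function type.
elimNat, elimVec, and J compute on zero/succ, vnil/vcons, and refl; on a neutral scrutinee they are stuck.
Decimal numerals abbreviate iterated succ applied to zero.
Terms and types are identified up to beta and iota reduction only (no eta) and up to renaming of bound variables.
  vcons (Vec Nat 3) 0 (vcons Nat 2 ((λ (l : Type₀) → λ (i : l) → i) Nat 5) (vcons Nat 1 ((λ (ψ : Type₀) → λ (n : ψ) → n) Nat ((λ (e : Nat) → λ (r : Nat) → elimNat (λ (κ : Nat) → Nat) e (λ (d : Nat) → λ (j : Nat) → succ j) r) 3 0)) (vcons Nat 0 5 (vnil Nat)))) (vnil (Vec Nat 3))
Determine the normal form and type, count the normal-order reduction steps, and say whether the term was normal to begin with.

reduced normal form:
  vcons (Vec Nat 3) 0 (vcons Nat 2 5 (vcons Nat 1 3 (vcons Nat 0 5 (vnil Nat)))) (vnil (Vec Nat 3))
type:
  Vec (Vec Nat 3) 1
steps to reach normal form (normal order): 7
already normal: no
first contracted redex: a beta-redex


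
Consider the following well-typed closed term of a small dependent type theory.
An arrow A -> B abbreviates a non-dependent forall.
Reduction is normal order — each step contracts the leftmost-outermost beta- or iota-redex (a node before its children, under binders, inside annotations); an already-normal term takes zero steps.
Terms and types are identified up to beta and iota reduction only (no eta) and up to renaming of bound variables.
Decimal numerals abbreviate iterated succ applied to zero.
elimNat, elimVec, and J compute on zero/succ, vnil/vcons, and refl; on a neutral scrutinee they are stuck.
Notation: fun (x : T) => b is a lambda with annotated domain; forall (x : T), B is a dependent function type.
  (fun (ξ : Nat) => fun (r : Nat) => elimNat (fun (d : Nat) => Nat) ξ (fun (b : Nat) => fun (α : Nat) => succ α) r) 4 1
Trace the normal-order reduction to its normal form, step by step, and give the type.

normal-order reduction:
  (fun (ξ : Nat) => fun (r : Nat) => elimNat (fun (d : Nat) => Nat) ξ (fun (b : Nat) => fun (α : Nat) => succ α) r) 4 1
  ~> (fun (ξ : Nat) => elimNat (fun (r : Nat) => Nat) 4 (fun (d : Nat) => fun (b : Nat) => succ b) ξ) 1
  ~> elimNat (fun (ξ : Nat) => Nat) 4 (fun (r : Nat) => fun (d : Nat) => succ d) 1
  ~> (fun (ξ : Nat) => fun (r : Nat) => succ r) 0 (elimNat (fun (d : Nat) => Nat) 4 (fun (b : Nat) => fun (α : Nat) => succ α) 0)
  ~> (fun (ξ : Nat) => succ ξ) (elimNat (fun (r : Nat) => Nat) 4 (fun (d : Nat) => fun (b : Nat) => succ b) 0)
  ~> succ (elimNat (fun (ξ : Nat) => Nat) 4 (fun (r : Nat) => fun (d : Nat) => succ d) 0)
  ~> 5
the term's type:
  Nat


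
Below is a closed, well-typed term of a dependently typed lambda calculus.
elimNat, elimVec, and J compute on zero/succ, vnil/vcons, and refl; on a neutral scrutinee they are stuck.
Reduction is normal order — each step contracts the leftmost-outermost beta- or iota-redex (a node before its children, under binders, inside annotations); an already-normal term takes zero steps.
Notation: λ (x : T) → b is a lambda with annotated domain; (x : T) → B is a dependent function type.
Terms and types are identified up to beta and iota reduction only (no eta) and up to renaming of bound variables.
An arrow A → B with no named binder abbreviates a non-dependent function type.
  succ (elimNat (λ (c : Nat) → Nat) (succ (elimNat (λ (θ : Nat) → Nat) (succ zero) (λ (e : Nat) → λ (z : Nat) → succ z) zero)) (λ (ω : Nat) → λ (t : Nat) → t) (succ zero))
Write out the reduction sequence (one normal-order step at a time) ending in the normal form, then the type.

normal-order reduction:
  succ (elimNat (λ (c : Nat) → Nat) (succ (elimNat (λ (θ : Nat) → Nat) (succ zero) (λ (e : Nat) → λ (z : Nat) → succ z) zero)) (λ (ω : Nat) → λ (t : Nat) → t) (succ zero))
  ~> succ ((λ (c : Nat) → λ (θ : Nat) → θ) zero (elimNat (λ (e : Nat) → Nat) (succ (elimNat (λ (z : Nat) → Nat) (succ zero) (λ (ω : Nat) → λ (t : Nat) → succ t) zero)) (λ (ψ : Nat) → λ (h : Nat) → h) zero))
  ~> succ ((λ (c : Nat) → c) (elimNat (λ (θ : Nat) → Nat) (succ (elimNat (λ (e : Nat) → Nat) (succ zero) (λ (z : Nat) → λ (ω : Nat) → succ ω) zero)) (λ (t : Nat) → λ (ψ : Nat) → ψ) zero))
  ~> succ (elimNat (λ (c : Nat) → Nat) (succ (elimNat (λ (θ : Nat) → Nat) (succ zero) (λ (e : Nat) → λ (z : Nat) → succ z) zero)) (λ (ω : Nat) → λ (t : Nat) → t) zero)
  ~> succ (succ (elimNat (λ (c : Nat) → Nat) (succ zero) (λ (θ : Nat) → λ (e : Nat) → succ e) zero))
  ~> succ (succ (succ zero))
the term's type:
  Nat


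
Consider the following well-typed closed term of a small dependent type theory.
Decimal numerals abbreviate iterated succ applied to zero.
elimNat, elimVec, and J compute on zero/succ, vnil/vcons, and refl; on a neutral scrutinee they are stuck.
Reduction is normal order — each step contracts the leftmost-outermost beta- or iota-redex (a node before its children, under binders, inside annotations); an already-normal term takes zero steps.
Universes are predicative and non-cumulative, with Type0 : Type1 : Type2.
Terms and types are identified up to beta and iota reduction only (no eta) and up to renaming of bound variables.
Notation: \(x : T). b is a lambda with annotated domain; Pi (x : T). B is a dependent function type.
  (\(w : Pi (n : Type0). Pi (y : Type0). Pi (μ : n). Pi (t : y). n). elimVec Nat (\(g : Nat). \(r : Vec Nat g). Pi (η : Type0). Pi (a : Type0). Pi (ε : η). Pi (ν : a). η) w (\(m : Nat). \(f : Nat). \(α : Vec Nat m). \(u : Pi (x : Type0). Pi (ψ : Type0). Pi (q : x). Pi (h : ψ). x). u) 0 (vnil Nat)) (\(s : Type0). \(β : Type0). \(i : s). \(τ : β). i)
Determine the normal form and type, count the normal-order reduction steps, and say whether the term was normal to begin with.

resulting normal form:
  \(w : Type0). \(n : Type0). \(y : w). \(μ : n). y
inferred type:
  Pi (w : Type0). Pi (n : Type0). Pi (y : w). Pi (μ : n). w
reduction steps (normal order): 2
term was already normal: no
first contracted redex: a beta-redex


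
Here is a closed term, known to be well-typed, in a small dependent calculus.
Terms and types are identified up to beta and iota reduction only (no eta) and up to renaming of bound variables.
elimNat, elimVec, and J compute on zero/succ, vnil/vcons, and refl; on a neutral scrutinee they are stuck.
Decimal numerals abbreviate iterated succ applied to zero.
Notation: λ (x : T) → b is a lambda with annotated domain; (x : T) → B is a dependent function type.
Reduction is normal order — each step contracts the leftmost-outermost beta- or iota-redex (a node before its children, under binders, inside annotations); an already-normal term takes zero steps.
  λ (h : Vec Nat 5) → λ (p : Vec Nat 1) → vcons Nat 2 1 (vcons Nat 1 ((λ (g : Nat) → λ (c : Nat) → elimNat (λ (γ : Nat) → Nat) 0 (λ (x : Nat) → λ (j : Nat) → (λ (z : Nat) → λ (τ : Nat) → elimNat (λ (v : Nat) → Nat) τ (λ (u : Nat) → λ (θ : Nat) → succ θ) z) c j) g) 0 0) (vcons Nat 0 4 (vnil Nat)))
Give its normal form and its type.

reduced normal form:
  λ (h : Vec Nat 5) → λ (p : Vec Nat 1) → vcons Nat 2 1 (vcons Nat 1 0 (vcons Nat 0 4 (vnil Nat)))
type:
  (h : Vec Nat 5) → (p : Vec Nat 1) → Vec Nat 3


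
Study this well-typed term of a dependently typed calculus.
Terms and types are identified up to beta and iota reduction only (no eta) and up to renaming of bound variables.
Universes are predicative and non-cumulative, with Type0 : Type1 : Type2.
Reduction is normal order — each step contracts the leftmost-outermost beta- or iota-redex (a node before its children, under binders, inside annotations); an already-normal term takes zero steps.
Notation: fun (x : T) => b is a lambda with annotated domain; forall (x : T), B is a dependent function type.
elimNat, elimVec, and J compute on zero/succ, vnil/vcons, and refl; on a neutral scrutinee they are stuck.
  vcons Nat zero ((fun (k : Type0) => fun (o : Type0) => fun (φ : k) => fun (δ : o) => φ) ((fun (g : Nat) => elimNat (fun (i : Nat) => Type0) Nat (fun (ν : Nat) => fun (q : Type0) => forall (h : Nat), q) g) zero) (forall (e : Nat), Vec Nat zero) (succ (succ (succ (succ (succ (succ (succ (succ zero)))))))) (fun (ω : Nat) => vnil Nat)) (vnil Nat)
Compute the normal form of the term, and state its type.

reduced normal form:
  vcons Nat zero (succ (succ (succ (succ (succ (succ (succ (succ zero)))))))) (vnil Nat)
the term's type:
  Vec Nat (succ zero)


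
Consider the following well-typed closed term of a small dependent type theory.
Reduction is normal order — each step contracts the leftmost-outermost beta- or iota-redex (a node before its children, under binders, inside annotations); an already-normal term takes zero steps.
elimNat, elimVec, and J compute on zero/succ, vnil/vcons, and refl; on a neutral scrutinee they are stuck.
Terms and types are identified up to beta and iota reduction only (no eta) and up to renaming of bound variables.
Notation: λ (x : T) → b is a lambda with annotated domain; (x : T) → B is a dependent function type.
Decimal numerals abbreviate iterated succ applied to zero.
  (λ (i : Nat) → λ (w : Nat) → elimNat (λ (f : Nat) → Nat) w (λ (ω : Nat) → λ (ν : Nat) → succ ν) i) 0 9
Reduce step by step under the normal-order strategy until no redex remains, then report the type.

normal-order reduction:
  (λ (i : Nat) → λ (w : Nat) → elimNat (λ (f : Nat) → Nat) w (λ (ω : Nat) → λ (ν : Nat) → succ ν) i) 0 9
  ~> (λ (i : Nat) → elimNat (λ (w : Nat) → Nat) i (λ (f : Nat) → λ (ω : Nat) → succ ω) 0) 9
  ~> elimNat (λ (i : Nat) → Nat) 9 (λ (w : Nat) → λ (f : Nat) → succ f) 0
  ~> 9
the term's type:
  Nat


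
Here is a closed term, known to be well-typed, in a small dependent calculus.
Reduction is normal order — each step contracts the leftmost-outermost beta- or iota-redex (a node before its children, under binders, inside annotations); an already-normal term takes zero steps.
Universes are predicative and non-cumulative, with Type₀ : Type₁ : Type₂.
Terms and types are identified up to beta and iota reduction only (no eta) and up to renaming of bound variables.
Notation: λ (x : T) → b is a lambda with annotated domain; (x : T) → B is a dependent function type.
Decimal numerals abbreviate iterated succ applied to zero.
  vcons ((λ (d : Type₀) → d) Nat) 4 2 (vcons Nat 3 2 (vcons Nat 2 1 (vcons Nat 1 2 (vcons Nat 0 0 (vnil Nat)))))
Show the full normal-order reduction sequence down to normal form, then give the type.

reduction (normal order):
  vcons ((λ (d : Type₀) → d) Nat) 4 2 (vcons Nat 3 2 (vcons Nat 2 1 (vcons Nat 1 2 (vcons Nat 0 0 (vnil Nat)))))
  ~> vcons Nat 4 2 (vcons Nat 3 2 (vcons Nat 2 1 (vcons Nat 1 2 (vcons Nat 0 0 (vnil Nat)))))
type:
  Vec Nat 5


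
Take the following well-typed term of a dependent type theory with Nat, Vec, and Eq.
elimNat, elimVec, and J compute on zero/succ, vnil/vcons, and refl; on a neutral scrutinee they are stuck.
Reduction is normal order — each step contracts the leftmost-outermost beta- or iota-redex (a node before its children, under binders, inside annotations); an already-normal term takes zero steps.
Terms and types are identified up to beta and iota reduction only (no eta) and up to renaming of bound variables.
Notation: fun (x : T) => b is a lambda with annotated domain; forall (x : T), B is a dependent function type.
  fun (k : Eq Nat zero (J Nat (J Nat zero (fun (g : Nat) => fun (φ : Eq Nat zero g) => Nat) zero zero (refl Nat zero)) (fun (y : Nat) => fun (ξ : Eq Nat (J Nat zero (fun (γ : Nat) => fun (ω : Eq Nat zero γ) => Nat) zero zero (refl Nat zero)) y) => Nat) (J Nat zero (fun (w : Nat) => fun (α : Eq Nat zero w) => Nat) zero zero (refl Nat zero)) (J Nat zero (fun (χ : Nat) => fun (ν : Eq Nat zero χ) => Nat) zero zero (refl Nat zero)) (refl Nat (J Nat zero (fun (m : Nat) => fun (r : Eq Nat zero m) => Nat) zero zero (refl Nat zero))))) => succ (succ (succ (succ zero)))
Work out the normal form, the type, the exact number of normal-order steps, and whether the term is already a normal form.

resulting normal form:
  fun (k : Eq Nat zero zero) => succ (succ (succ (succ zero)))
inferred type:
  forall (k : Eq Nat zero zero), Nat
normal-order step count: 2
already normal: no
first contracted redex: a J iota-redex


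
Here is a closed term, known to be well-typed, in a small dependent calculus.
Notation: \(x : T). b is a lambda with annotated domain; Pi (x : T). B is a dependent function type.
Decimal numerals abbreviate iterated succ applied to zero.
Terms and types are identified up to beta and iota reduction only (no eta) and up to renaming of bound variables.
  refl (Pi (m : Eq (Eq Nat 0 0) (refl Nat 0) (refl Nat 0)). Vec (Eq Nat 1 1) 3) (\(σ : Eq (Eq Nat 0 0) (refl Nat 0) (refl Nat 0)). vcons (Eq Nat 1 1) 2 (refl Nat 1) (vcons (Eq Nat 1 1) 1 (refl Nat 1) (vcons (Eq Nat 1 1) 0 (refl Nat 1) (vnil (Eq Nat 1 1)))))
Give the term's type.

inferred type:
  Eq (Pi (m : Eq (Eq Nat 0 0) (refl Nat 0) (refl Nat 0)). Vec (Eq Nat 1 1) 3) (\(σ : Eq (Eq Nat 0 0) (refl Nat 0) (refl Nat 0)). vcons (Eq Nat 1 1) 2 (refl Nat 1) (vcons (Eq Nat 1 1) 1 (refl Nat 1) (vcons (Eq Nat 1 1) 0 (refl Nat 1) (vnil (Eq Nat 1 1))))) (\(f : Eq (Eq Nat 0 0) (refl Nat 0) (refl Nat 0)). vcons (Eq Nat 1 1) 2 (refl Nat 1) (vcons (Eq Nat 1 1) 1 (refl Nat 1) (vcons (Eq Nat 1 1) 0 (refl Nat 1) (vnil (Eq Nat 1 1)))))


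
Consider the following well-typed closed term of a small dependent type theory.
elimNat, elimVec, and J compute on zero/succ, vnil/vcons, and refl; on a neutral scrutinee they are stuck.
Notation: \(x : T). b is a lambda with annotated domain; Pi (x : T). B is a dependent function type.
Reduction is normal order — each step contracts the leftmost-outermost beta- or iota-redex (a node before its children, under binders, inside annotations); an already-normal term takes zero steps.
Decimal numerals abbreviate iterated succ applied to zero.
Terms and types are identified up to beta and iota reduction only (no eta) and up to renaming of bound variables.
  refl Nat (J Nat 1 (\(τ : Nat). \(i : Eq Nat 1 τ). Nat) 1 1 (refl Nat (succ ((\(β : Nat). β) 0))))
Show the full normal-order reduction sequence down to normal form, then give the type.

normal-order reduction sequence:
  refl Nat (J Nat 1 (\(τ : Nat). \(i : Eq Nat 1 τ). Nat) 1 1 (refl Nat (succ ((\(β : Nat). β) 0))))
  ~> refl Nat 1
inferred type:
  Eq Nat 1 1


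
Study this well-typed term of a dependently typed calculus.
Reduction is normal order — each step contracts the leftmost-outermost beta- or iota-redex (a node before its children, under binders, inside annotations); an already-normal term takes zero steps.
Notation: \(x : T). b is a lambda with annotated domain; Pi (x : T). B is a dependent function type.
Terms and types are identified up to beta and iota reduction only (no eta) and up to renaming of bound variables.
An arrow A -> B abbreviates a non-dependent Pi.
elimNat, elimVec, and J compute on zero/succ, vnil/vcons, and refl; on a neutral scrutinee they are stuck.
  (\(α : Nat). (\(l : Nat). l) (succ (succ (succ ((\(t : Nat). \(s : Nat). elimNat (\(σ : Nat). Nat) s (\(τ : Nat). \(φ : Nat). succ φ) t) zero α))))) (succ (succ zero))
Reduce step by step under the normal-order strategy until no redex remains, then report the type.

normal-order reduction:
  (\(α : Nat). (\(l : Nat). l) (succ (succ (succ ((\(t : Nat). \(s : Nat). elimNat (\(σ : Nat). Nat) s (\(τ : Nat). \(φ : Nat). succ φ) t) zero α))))) (succ (succ zero))
  ~> (\(α : Nat). α) (succ (succ (succ ((\(l : Nat). \(t : Nat). elimNat (\(s : Nat). Nat) t (\(σ : Nat). \(τ : Nat). succ τ) l) zero (succ (succ zero))))))
  ~> succ (succ (succ ((\(α : Nat). \(l : Nat). elimNat (\(t : Nat). Nat) l (\(s : Nat). \(σ : Nat). succ σ) α) zero (succ (succ zero)))))
  ~> succ (succ (succ ((\(α : Nat). elimNat (\(l : Nat). Nat) α (\(t : Nat). \(s : Nat). succ s) zero) (succ (succ zero)))))
  ~> succ (succ (succ (elimNat (\(α : Nat). Nat) (succ (succ zero)) (\(l : Nat). \(t : Nat). succ t) zero)))
  ~> succ (succ (succ (succ (succ zero))))
the term's type:
  Nat


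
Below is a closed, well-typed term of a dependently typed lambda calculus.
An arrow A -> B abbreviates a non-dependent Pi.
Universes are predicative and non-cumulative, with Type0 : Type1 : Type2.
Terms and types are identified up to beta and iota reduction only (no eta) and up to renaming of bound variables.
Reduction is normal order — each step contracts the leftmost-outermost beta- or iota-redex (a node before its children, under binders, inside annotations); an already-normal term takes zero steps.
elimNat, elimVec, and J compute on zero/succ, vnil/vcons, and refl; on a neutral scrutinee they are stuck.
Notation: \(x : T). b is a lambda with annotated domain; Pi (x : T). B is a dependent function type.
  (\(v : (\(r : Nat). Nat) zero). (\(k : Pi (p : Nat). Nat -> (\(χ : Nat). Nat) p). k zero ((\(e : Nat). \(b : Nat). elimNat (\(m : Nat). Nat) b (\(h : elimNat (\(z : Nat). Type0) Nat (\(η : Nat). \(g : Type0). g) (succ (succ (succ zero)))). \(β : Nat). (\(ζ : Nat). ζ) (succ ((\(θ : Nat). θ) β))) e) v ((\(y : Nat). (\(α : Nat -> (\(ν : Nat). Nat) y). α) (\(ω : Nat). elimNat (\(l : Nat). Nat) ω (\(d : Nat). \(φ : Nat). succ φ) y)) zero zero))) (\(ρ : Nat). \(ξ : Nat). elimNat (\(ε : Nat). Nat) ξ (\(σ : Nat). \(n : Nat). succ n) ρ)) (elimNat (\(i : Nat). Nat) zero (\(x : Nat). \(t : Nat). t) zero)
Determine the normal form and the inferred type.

normal form:
  zero
inferred type:
  Nat
observation: the leftmost-outermost redex is a beta-redex, and normalization takes 25 steps.
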